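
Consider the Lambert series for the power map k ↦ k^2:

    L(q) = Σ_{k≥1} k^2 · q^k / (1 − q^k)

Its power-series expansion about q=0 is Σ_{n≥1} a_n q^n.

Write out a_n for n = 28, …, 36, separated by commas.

1050, 842, 1300, 962, 1365, 1220, 1450, 1300, 1911

n=28: 1·28 2·14 4·7 7·4 14·2 28·1  f→[1+4+16+49+196+784]=1050
d|29:{1,29}  Σf=1+841=842
q^30  k|30↦f(k): 1:1 2:4 3:9 5:25 6:36 10:100 15:225 30:900  a_30=1300
[q^31] f(1)=1,f(31)=961 ⇒ 962
n=32: 32·1 16·2 8·4 4·8 2·16 1·32  f→[1024+256+64+16+4+1]=1365
n=33: 33·1 11·3 3·11 1·33  f→[1089+121+9+1]=1220
d|34:{34,17,2,1}  Σf=1156+289+4+1=1450
n=35: 1·35 5·7 7·5 35·1  f→[1+25+49+1225]=1300
n=36: 1·36 2·18 3·12 4·9 6·6 9·4 12·3 18·2 36·1  f→[1+4+9+16+36+81+144+324+1296]=1911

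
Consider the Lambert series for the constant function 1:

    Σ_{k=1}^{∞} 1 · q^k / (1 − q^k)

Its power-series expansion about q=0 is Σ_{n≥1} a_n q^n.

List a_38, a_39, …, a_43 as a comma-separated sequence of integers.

n=38: 1·38 2·19 19·2 38·1  f→[1+1+1+1]=4
n=39: 1·39 3·13 13·3 39·1  f→[1+1+1+1]=4
[q^40] f(40)=1,f(20)=1,f(10)=1,f(8)=1,f(5)=1,f(4)=1,f(2)=1,f(1)=1 ⇒ 8
[q^41] f(41)=1,f(1)=1 ⇒ 2
d|42:{1,2,3,6,7,14,21,42}  Σf=1+1+1+1+1+1+1+1=8
[q^43] f(1)=1,f(43)=1 ⇒ 2

4, 4, 8, 2, 8, 2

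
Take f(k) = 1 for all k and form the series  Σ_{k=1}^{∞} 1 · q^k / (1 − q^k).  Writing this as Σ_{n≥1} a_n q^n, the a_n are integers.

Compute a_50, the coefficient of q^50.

n=50: 1·50 2·25 5·10 10·5 25·2 50·1  f→[1+1+1+1+1+1]=6

a_50 = 6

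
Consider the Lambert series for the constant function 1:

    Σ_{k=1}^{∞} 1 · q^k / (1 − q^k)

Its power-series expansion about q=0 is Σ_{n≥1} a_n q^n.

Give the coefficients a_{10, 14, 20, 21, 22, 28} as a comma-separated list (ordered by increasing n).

d|10:{1,2,5,10}  Σf=1+1+1+1=4
n=14: 14·1 7·2 2·7 1·14  f→[1+1+1+1]=4
n=20: 1·20 2·10 4·5 5·4 10·2 20·1  f→[1+1+1+1+1+1]=6
q^21  k|21↦f(k): 21:1 7:1 3:1 1:1  a_21=4
d|22:{1,2,11,22}  Σf=1+1+1+1=4
n=28: 1·28 2·14 4·7 7·4 14·2 28·1  f→[1+1+1+1+1+1]=6

4, 4, 6, 4, 4, 6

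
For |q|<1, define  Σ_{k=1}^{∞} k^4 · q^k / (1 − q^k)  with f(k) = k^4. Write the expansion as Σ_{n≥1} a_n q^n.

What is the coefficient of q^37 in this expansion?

a_37 = 1874162

[q^37] f(1)=1,f(37)=1874161 ⇒ 1874162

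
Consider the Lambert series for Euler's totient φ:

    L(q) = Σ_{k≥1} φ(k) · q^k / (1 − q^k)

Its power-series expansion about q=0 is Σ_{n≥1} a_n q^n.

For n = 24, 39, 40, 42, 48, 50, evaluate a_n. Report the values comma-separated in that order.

[q^24] φ(1)=1,φ(2)=1,φ(3)=2,φ(4)=2,φ(6)=2,φ(8)=4,φ(12)=4,φ(24)=8 ⇒ 24
n=39: 39·1 13·3 3·13 1·39  φ→[24+12+2+1]=39
d|40:{1,2,4,5,8,10,20,40}  Σφ=1+1+2+4+4+4+8+16=40
[q^42] φ(42)=12,φ(21)=12,φ(14)=6,φ(7)=6,φ(6)=2,φ(3)=2,φ(2)=1,φ(1)=1 ⇒ 42
d|48:{1,2,3,4,6,8,12,16,24,48}  Σφ=1+1+2+2+2+4+4+8+8+16=48
n=50: 1·50 2·25 5·10 10·5 25·2 50·1  φ→[1+1+4+4+20+20]=50

24, 39, 40, 42, 48, 50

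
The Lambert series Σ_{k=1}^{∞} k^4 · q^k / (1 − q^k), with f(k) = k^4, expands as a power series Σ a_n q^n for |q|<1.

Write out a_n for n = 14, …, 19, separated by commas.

n=14: 1·14 2·7 7·2 14·1  f→[1+16+2401+38416]=40834
d|15:{1,3,5,15}  Σf=1+81+625+50625=51332
d|16:{1,2,4,8,16}  Σf=1+16+256+4096+65536=69905
q^17  k|17↦f(k): 1:1 17:83521  a_17=83522
[q^18] f(1)=1,f(2)=16,f(3)=81,f(6)=1296,f(9)=6561,f(18)=104976 ⇒ 112931
q^19  k|19↦f(k): 1:1 19:130321  a_19=130322

40834, 51332, 69905, 83522, 112931, 130322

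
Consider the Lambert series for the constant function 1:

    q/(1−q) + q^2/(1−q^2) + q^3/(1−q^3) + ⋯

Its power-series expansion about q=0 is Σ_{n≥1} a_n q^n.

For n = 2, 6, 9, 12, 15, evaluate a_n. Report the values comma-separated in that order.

[q^2] f(1)=1,f(2)=1 ⇒ 2
d|6:{1,2,3,6}  Σf=1+1+1+1=4
[q^9] f(9)=1,f(3)=1,f(1)=1 ⇒ 3
[q^12] f(1)=1,f(2)=1,f(3)=1,f(4)=1,f(6)=1,f(12)=1 ⇒ 6
n=15: 15·1 5·3 3·5 1·15  f→[1+1+1+1]=4

2, 4, 3, 6, 4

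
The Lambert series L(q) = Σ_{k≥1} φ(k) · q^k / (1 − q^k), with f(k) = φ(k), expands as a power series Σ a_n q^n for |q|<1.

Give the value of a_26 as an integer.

n=26: 26·1 13·2 2·13 1·26  φ→[12+12+1+1]=26

a_26 = 26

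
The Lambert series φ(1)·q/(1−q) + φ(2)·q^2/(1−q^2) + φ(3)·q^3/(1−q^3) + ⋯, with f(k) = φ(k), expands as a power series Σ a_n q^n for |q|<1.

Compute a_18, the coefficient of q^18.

n=18: 1·18 2·9 3·6 6·3 9·2 18·1  φ→[1+1+2+2+6+6]=18

a_18 = 18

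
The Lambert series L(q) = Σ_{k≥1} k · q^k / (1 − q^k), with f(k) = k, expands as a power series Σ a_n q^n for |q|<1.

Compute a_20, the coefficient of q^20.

q^20  k|20↦f(k): 20:20 10:10 5:5 4:4 2:2 1:1  a_20=42

a_20 = 42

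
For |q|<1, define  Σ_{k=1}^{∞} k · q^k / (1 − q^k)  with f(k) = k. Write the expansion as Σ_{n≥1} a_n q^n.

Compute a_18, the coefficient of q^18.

[q^18] f(18)=18,f(9)=9,f(6)=6,f(3)=3,f(2)=2,f(1)=1 ⇒ 39

a_18 = 39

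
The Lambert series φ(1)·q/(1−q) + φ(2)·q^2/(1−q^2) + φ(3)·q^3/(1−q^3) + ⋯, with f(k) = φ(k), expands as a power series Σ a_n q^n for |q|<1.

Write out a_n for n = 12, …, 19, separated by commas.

n=12: 1·12 2·6 3·4 4·3 6·2 12·1  φ→[1+1+2+2+2+4]=12
d|13:{1,13}  Σφ=1+12=13
d|14:{14,7,2,1}  Σφ=6+6+1+1=14
[q^15] φ(1)=1,φ(3)=2,φ(5)=4,φ(15)=8 ⇒ 15
d|16:{1,2,4,8,16}  Σφ=1+1+2+4+8=16
d|17:{1,17}  Σφ=1+16=17
d|18:{18,9,6,3,2,1}  Σφ=6+6+2+2+1+1=18
d|19:{19,1}  Σφ=18+1=19

12, 13, 14, 15, 16, 17, 18, 19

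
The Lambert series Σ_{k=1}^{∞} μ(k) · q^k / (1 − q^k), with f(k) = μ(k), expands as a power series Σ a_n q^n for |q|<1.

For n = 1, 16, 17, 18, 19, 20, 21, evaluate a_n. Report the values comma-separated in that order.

1, 0, 0, 0, 0, 0, 0

d|1:{1}  Σμ=1=1
d|16:{1,2,4,8,16}  Σμ=1+(-1)+0+0+0=0
n=17: 1·17 17·1  μ→[1+(-1)]=0
d|18:{18,9,6,3,2,1}  Σμ=0+0+1+(-1)+(-1)+1=0
[q^19] μ(19)=-1,μ(1)=1 ⇒ 0
[q^20] μ(20)=0,μ(10)=1,μ(5)=-1,μ(4)=0,μ(2)=-1,μ(1)=1 ⇒ 0
n=21: 21·1 7·3 3·7 1·21  μ→[1+(-1)+(-1)+1]=0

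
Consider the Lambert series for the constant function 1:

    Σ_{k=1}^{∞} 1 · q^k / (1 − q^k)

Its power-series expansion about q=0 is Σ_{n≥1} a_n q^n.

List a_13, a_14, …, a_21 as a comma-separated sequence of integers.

[q^13] f(1)=1,f(13)=1 ⇒ 2
q^14  k|14↦f(k): 14:1 7:1 2:1 1:1  a_14=4
[q^15] f(1)=1,f(3)=1,f(5)=1,f(15)=1 ⇒ 4
d|16:{16,8,4,2,1}  Σf=1+1+1+1+1=5
q^17  k|17↦f(k): 17:1 1:1  a_17=2
d|18:{18,9,6,3,2,1}  Σf=1+1+1+1+1+1=6
[q^19] f(1)=1,f(19)=1 ⇒ 2
d|20:{1,2,4,5,10,20}  Σf=1+1+1+1+1+1=6
d|21:{1,3,7,21}  Σf=1+1+1+1=4

2, 4, 4, 5, 2, 6, 2, 6, 4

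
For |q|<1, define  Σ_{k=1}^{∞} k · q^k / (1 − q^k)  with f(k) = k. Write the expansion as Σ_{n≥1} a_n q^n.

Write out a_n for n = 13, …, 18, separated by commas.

14, 24, 24, 31, 18, 39

d|13:{1,13}  Σf=1+13=14
[q^14] f(1)=1,f(2)=2,f(7)=7,f(14)=14 ⇒ 24
q^15  k|15↦f(k): 15:15 5:5 3:3 1:1  a_15=24
d|16:{16,8,4,2,1}  Σf=16+8+4+2+1=31
[q^17] f(1)=1,f(17)=17 ⇒ 18
q^18  k|18↦f(k): 18:18 9:9 6:6 3:3 2:2 1:1  a_18=39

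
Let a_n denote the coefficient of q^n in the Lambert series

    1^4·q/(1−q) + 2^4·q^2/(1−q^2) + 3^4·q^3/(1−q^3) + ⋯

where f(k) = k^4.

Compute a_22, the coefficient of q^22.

q^22  k|22↦f(k): 22:234256 11:14641 2:16 1:1  a_22=248914

a_22 = 248914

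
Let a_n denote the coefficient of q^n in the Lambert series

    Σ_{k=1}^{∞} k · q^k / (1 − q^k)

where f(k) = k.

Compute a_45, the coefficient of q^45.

a_45 = 78

n=45: 45·1 15·3 9·5 5·9 3·15 1·45  f→[45+15+9+5+3+1]=78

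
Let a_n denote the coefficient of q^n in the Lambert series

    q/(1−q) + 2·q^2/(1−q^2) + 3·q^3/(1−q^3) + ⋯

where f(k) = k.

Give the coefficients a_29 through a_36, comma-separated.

d|29:{1,29}  Σf=1+29=30
n=30: 30·1 15·2 10·3 6·5 5·6 3·10 2·15 1·30  f→[30+15+10+6+5+3+2+1]=72
d|31:{1,31}  Σf=1+31=32
d|32:{1,2,4,8,16,32}  Σf=1+2+4+8+16+32=63
[q^33] f(33)=33,f(11)=11,f(3)=3,f(1)=1 ⇒ 48
n=34: 34·1 17·2 2·17 1·34  f→[34+17+2+1]=54
[q^35] f(35)=35,f(7)=7,f(5)=5,f(1)=1 ⇒ 48
q^36  k|36↦f(k): 1:1 2:2 3:3 4:4 6:6 9:9 12:12 18:18 36:36  a_36=91

30, 72, 32, 63, 48, 54, 48, 91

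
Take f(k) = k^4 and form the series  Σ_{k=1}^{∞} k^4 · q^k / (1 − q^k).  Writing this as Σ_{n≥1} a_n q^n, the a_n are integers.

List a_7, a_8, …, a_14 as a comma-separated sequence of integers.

2402, 4369, 6643, 10642, 14642, 22386, 28562, 40834

[q^7] f(1)=1,f(7)=2401 ⇒ 2402
q^8  k|8↦f(k): 8:4096 4:256 2:16 1:1  a_8=4369
[q^9] f(9)=6561,f(3)=81,f(1)=1 ⇒ 6643
[q^10] f(10)=10000,f(5)=625,f(2)=16,f(1)=1 ⇒ 10642
q^11  k|11↦f(k): 1:1 11:14641  a_11=14642
d|12:{1,2,3,4,6,12}  Σf=1+16+81+256+1296+20736=22386
n=13: 13·1 1·13  f→[28561+1]=28562
n=14: 14·1 7·2 2·7 1·14  f→[38416+2401+16+1]=40834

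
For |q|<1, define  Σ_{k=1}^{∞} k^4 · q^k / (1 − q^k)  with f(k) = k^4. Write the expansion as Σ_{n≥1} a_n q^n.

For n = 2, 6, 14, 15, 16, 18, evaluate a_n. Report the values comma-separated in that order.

[q^2] f(1)=1,f(2)=16 ⇒ 17
q^6  k|6↦f(k): 1:1 2:16 3:81 6:1296  a_6=1394
q^14  k|14↦f(k): 1:1 2:16 7:2401 14:38416  a_14=40834
d|15:{15,5,3,1}  Σf=50625+625+81+1=51332
d|16:{1,2,4,8,16}  Σf=1+16+256+4096+65536=69905
q^18  k|18↦f(k): 1:1 2:16 3:81 6:1296 9:6561 18:104976  a_18=112931

17, 1394, 40834, 51332, 69905, 112931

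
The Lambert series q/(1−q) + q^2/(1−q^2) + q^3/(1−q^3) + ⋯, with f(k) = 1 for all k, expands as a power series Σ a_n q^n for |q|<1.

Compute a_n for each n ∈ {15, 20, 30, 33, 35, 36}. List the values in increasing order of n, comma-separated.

4, 6, 8, 4, 4, 9

d|15:{1,3,5,15}  Σf=1+1+1+1=4
q^20  k|20↦f(k): 1:1 2:1 4:1 5:1 10:1 20:1  a_20=6
q^30  k|30↦f(k): 1:1 2:1 3:1 5:1 6:1 10:1 15:1 30:1  a_30=8
q^33  k|33↦f(k): 1:1 3:1 11:1 33:1  a_33=4
[q^35] f(1)=1,f(5)=1,f(7)=1,f(35)=1 ⇒ 4
d|36:{36,18,12,9,6,4,3,2,1}  Σf=1+1+1+1+1+1+1+1+1=9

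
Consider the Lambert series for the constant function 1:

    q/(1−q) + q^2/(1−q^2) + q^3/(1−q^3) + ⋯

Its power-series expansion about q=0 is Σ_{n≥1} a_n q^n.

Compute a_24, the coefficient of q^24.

[q^24] f(1)=1,f(2)=1,f(3)=1,f(4)=1,f(6)=1,f(8)=1,f(12)=1,f(24)=1 ⇒ 8

a_24 = 8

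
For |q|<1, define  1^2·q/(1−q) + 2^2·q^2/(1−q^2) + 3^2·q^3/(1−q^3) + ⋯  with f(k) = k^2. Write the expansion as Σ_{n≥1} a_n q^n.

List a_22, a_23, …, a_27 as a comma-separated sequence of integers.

610, 530, 850, 651, 850, 820

n=22: 1·22 2·11 11·2 22·1  f→[1+4+121+484]=610
[q^23] f(1)=1,f(23)=529 ⇒ 530
q^24  k|24↦f(k): 24:576 12:144 8:64 6:36 4:16 3:9 2:4 1:1  a_24=850
d|25:{1,5,25}  Σf=1+25+625=651
d|26:{26,13,2,1}  Σf=676+169+4+1=850
q^27  k|27↦f(k): 27:729 9:81 3:9 1:1  a_27=820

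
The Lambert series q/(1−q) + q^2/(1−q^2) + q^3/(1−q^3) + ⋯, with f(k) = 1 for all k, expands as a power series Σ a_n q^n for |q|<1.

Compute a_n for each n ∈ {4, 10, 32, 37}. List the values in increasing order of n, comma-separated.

d|4:{4,2,1}  Σf=1+1+1=3
q^10  k|10↦f(k): 1:1 2:1 5:1 10:1  a_10=4
[q^32] f(1)=1,f(2)=1,f(4)=1,f(8)=1,f(16)=1,f(32)=1 ⇒ 6
d|37:{37,1}  Σf=1+1=2

3, 4, 6, 2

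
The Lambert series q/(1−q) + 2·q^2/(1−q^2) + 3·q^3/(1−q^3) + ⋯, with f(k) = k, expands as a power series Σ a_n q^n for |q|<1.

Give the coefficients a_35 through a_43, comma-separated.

48, 91, 38, 60, 56, 90, 42, 96, 44

n=35: 35·1 7·5 5·7 1·35  f→[35+7+5+1]=48
d|36:{1,2,3,4,6,9,12,18,36}  Σf=1+2+3+4+6+9+12+18+36=91
n=37: 37·1 1·37  f→[37+1]=38
n=38: 38·1 19·2 2·19 1·38  f→[38+19+2+1]=60
n=39: 1·39 3·13 13·3 39·1  f→[1+3+13+39]=56
q^40  k|40↦f(k): 40:40 20:20 10:10 8:8 5:5 4:4 2:2 1:1  a_40=90
q^41  k|41↦f(k): 41:41 1:1  a_41=42
d|42:{42,21,14,7,6,3,2,1}  Σf=42+21+14+7+6+3+2+1=96
d|43:{1,43}  Σf=1+43=44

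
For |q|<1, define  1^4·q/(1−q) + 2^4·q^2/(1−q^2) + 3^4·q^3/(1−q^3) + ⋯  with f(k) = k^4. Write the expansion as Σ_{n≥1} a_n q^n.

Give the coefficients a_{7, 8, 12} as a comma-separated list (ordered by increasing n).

2402, 4369, 22386

q^7  k|7↦f(k): 1:1 7:2401  a_7=2402
d|8:{1,2,4,8}  Σf=1+16+256+4096=4369
d|12:{1,2,3,4,6,12}  Σf=1+16+81+256+1296+20736=22386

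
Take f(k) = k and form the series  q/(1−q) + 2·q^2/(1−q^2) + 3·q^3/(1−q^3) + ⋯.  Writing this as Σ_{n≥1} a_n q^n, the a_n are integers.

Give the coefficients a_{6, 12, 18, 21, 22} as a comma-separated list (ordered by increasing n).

d|6:{6,3,2,1}  Σf=6+3+2+1=12
[q^12] f(1)=1,f(2)=2,f(3)=3,f(4)=4,f(6)=6,f(12)=12 ⇒ 28
n=18: 18·1 9·2 6·3 3·6 2·9 1·18  f→[18+9+6+3+2+1]=39
q^21  k|21↦f(k): 1:1 3:3 7:7 21:21  a_21=32
d|22:{1,2,11,22}  Σf=1+2+11+22=36

12, 28, 39, 32, 36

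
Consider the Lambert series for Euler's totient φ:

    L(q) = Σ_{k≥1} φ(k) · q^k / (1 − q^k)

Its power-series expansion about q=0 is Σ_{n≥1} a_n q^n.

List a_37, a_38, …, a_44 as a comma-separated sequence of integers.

[q^37] φ(37)=36,φ(1)=1 ⇒ 37
q^38  k|38↦φ(k): 38:18 19:18 2:1 1:1  a_38=38
q^39  k|39↦φ(k): 1:1 3:2 13:12 39:24  a_39=39
[q^40] φ(40)=16,φ(20)=8,φ(10)=4,φ(8)=4,φ(5)=4,φ(4)=2,φ(2)=1,φ(1)=1 ⇒ 40
n=41: 41·1 1·41  φ→[40+1]=41
[q^42] φ(42)=12,φ(21)=12,φ(14)=6,φ(7)=6,φ(6)=2,φ(3)=2,φ(2)=1,φ(1)=1 ⇒ 42
[q^43] φ(43)=42,φ(1)=1 ⇒ 43
d|44:{1,2,4,11,22,44}  Σφ=1+1+2+10+10+20=44

37, 38, 39, 40, 41, 42, 43, 44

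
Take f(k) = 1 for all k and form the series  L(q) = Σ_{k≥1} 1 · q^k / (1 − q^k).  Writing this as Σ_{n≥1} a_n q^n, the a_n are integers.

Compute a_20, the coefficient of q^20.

d|20:{20,10,5,4,2,1}  Σf=1+1+1+1+1+1=6

a_20 = 6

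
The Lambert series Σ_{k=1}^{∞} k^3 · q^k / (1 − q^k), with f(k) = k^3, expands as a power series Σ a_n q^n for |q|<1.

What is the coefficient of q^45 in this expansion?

[q^45] f(1)=1,f(3)=27,f(5)=125,f(9)=729,f(15)=3375,f(45)=91125 ⇒ 95382

a_45 = 95382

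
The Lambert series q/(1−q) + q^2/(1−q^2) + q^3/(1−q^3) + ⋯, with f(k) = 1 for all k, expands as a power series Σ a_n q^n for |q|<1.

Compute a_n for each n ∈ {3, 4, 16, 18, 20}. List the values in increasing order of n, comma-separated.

2, 3, 5, 6, 6

q^3  k|3↦f(k): 1:1 3:1  a_3=2
[q^4] f(4)=1,f(2)=1,f(1)=1 ⇒ 3
[q^16] f(16)=1,f(8)=1,f(4)=1,f(2)=1,f(1)=1 ⇒ 5
q^18  k|18↦f(k): 1:1 2:1 3:1 6:1 9:1 18:1  a_18=6
q^20  k|20↦f(k): 1:1 2:1 4:1 5:1 10:1 20:1  a_20=6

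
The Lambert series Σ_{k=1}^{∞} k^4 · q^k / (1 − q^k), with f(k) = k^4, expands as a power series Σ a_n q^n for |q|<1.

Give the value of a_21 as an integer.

d|21:{21,7,3,1}  Σf=194481+2401+81+1=196964

a_21 = 196964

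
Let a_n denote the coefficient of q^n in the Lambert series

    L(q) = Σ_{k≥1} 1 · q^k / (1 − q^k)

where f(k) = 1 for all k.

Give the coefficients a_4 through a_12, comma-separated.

n=4: 4·1 2·2 1·4  f→[1+1+1]=3
q^5  k|5↦f(k): 1:1 5:1  a_5=2
d|6:{1,2,3,6}  Σf=1+1+1+1=4
q^7  k|7↦f(k): 7:1 1:1  a_7=2
d|8:{1,2,4,8}  Σf=1+1+1+1=4
n=9: 1·9 3·3 9·1  f→[1+1+1]=3
q^10  k|10↦f(k): 10:1 5:1 2:1 1:1  a_10=4
[q^11] f(11)=1,f(1)=1 ⇒ 2
n=12: 12·1 6·2 4·3 3·4 2·6 1·12  f→[1+1+1+1+1+1]=6

3, 2, 4, 2, 4, 3, 4, 2, 6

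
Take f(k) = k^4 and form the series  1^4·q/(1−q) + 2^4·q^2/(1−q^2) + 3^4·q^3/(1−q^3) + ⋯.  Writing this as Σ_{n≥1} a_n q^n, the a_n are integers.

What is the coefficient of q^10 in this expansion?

a_10 = 10642

n=10: 1·10 2·5 5·2 10·1  f→[1+16+625+10000]=10642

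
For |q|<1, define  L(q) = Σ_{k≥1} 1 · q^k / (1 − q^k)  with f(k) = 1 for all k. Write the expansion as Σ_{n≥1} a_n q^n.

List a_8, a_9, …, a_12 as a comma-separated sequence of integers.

d|8:{8,4,2,1}  Σf=1+1+1+1=4
n=9: 9·1 3·3 1·9  f→[1+1+1]=3
d|10:{1,2,5,10}  Σf=1+1+1+1=4
q^11  k|11↦f(k): 11:1 1:1  a_11=2
q^12  k|12↦f(k): 1:1 2:1 3:1 4:1 6:1 12:1  a_12=6

4, 3, 4, 2, 6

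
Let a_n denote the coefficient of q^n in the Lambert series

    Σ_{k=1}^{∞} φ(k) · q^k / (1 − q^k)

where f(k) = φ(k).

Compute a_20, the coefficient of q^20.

[q^20] φ(1)=1,φ(2)=1,φ(4)=2,φ(5)=4,φ(10)=4,φ(20)=8 ⇒ 20

a_20 = 20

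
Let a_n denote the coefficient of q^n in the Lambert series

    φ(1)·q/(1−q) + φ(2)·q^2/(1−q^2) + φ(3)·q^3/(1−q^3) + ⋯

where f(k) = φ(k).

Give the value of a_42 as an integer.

d|42:{42,21,14,7,6,3,2,1}  Σφ=12+12+6+6+2+2+1+1=42

a_42 = 42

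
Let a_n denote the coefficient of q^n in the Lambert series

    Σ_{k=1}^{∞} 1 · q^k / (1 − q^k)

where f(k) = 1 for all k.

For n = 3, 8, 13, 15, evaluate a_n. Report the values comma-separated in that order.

d|3:{1,3}  Σf=1+1=2
q^8  k|8↦f(k): 1:1 2:1 4:1 8:1  a_8=4
q^13  k|13↦f(k): 13:1 1:1  a_13=2
[q^15] f(15)=1,f(5)=1,f(3)=1,f(1)=1 ⇒ 4

2, 4, 2, 4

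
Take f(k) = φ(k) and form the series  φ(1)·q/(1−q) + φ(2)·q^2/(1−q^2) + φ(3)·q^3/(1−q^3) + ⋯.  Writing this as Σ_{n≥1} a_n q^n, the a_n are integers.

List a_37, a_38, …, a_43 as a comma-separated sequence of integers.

d|37:{37,1}  Σφ=36+1=37
q^38  k|38↦φ(k): 1:1 2:1 19:18 38:18  a_38=38
q^39  k|39↦φ(k): 1:1 3:2 13:12 39:24  a_39=39
n=40: 40·1 20·2 10·4 8·5 5·8 4·10 2·20 1·40  φ→[16+8+4+4+4+2+1+1]=40
n=41: 1·41 41·1  φ→[1+40]=41
q^42  k|42↦φ(k): 1:1 2:1 3:2 6:2 7:6 14:6 21:12 42:12  a_42=42
n=43: 43·1 1·43  φ→[42+1]=43

37, 38, 39, 40, 41, 42, 43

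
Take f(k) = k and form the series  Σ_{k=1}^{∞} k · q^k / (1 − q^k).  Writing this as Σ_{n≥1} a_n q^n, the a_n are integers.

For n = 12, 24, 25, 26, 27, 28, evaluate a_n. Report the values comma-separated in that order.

28, 60, 31, 42, 40, 56

n=12: 1·12 2·6 3·4 4·3 6·2 12·1  f→[1+2+3+4+6+12]=28
n=24: 24·1 12·2 8·3 6·4 4·6 3·8 2·12 1·24  f→[24+12+8+6+4+3+2+1]=60
n=25: 25·1 5·5 1·25  f→[25+5+1]=31
n=26: 1·26 2·13 13·2 26·1  f→[1+2+13+26]=42
d|27:{1,3,9,27}  Σf=1+3+9+27=40
n=28: 28·1 14·2 7·4 4·7 2·14 1·28  f→[28+14+7+4+2+1]=56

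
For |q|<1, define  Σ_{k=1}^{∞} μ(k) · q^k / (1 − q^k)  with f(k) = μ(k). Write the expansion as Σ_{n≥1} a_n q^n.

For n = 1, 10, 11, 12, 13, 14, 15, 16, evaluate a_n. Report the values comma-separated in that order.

1, 0, 0, 0, 0, 0, 0, 0

d|1:{1}  Σμ=1=1
d|10:{10,5,2,1}  Σμ=1+(-1)+(-1)+1=0
[q^11] μ(1)=1,μ(11)=-1 ⇒ 0
q^12  k|12↦μ(k): 1:1 2:-1 3:-1 4:0 6:1 12:0  a_12=0
[q^13] μ(1)=1,μ(13)=-1 ⇒ 0
[q^14] μ(14)=1,μ(7)=-1,μ(2)=-1,μ(1)=1 ⇒ 0
[q^15] μ(15)=1,μ(5)=-1,μ(3)=-1,μ(1)=1 ⇒ 0
q^16  k|16↦μ(k): 16:0 8:0 4:0 2:-1 1:1  a_16=0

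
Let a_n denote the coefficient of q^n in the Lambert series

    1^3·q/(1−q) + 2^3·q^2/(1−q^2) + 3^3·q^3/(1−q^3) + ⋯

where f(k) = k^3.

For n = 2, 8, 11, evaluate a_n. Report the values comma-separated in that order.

9, 585, 1332

q^2  k|2↦f(k): 2:8 1:1  a_2=9
d|8:{1,2,4,8}  Σf=1+8+64+512=585
q^11  k|11↦f(k): 1:1 11:1331  a_11=1332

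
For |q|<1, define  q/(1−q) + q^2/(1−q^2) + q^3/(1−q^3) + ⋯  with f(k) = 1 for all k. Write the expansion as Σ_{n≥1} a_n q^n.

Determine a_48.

a_48 = 10

n=48: 48·1 24·2 16·3 12·4 8·6 6·8 4·12 3·16 2·24 1·48  f→[1+1+1+1+1+1+1+1+1+1]=10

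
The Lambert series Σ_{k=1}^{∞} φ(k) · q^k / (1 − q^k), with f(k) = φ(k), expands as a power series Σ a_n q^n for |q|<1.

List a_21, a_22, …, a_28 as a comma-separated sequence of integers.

q^21  k|21↦φ(k): 21:12 7:6 3:2 1:1  a_21=21
q^22  k|22↦φ(k): 1:1 2:1 11:10 22:10  a_22=22
[q^23] φ(23)=22,φ(1)=1 ⇒ 23
d|24:{24,12,8,6,4,3,2,1}  Σφ=8+4+4+2+2+2+1+1=24
d|25:{1,5,25}  Σφ=1+4+20=25
n=26: 1·26 2·13 13·2 26·1  φ→[1+1+12+12]=26
[q^27] φ(27)=18,φ(9)=6,φ(3)=2,φ(1)=1 ⇒ 27
d|28:{28,14,7,4,2,1}  Σφ=12+6+6+2+1+1=28

21, 22, 23, 24, 25, 26, 27, 28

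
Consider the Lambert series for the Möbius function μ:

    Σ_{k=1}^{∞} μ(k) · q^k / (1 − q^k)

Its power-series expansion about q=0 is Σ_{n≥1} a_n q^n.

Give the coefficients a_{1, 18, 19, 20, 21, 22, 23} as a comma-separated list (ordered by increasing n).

1, 0, 0, 0, 0, 0, 0

q^1  k|1↦μ(k): 1:1  a_1=1
n=18: 18·1 9·2 6·3 3·6 2·9 1·18  μ→[0+0+1+(-1)+(-1)+1]=0
q^19  k|19↦μ(k): 19:-1 1:1  a_19=0
q^20  k|20↦μ(k): 1:1 2:-1 4:0 5:-1 10:1 20:0  a_20=0
q^21  k|21↦μ(k): 21:1 7:-1 3:-1 1:1  a_21=0
d|22:{22,11,2,1}  Σμ=1+(-1)+(-1)+1=0
q^23  k|23↦μ(k): 23:-1 1:1  a_23=0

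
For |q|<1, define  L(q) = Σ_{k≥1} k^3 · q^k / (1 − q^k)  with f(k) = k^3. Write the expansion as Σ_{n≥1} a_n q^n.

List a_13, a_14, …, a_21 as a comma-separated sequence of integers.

[q^13] f(1)=1,f(13)=2197 ⇒ 2198
n=14: 14·1 7·2 2·7 1·14  f→[2744+343+8+1]=3096
[q^15] f(15)=3375,f(5)=125,f(3)=27,f(1)=1 ⇒ 3528
q^16  k|16↦f(k): 16:4096 8:512 4:64 2:8 1:1  a_16=4681
d|17:{1,17}  Σf=1+4913=4914
q^18  k|18↦f(k): 1:1 2:8 3:27 6:216 9:729 18:5832  a_18=6813
q^19  k|19↦f(k): 19:6859 1:1  a_19=6860
q^20  k|20↦f(k): 20:8000 10:1000 5:125 4:64 2:8 1:1  a_20=9198
n=21: 1·21 3·7 7·3 21·1  f→[1+27+343+9261]=9632

2198, 3096, 3528, 4681, 4914, 6813, 6860, 9198, 9632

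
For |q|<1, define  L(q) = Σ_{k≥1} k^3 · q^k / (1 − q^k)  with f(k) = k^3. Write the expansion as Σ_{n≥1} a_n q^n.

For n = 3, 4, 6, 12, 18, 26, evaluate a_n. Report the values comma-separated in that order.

28, 73, 252, 2044, 6813, 19782

d|3:{3,1}  Σf=27+1=28
[q^4] f(4)=64,f(2)=8,f(1)=1 ⇒ 73
d|6:{6,3,2,1}  Σf=216+27+8+1=252
n=12: 12·1 6·2 4·3 3·4 2·6 1·12  f→[1728+216+64+27+8+1]=2044
[q^18] f(1)=1,f(2)=8,f(3)=27,f(6)=216,f(9)=729,f(18)=5832 ⇒ 6813
q^26  k|26↦f(k): 26:17576 13:2197 2:8 1:1  a_26=19782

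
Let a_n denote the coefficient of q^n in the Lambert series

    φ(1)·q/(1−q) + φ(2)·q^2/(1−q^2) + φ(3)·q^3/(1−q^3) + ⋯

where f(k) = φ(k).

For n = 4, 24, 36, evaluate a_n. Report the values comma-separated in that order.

q^4  k|4↦φ(k): 4:2 2:1 1:1  a_4=4
q^24  k|24↦φ(k): 1:1 2:1 3:2 4:2 6:2 8:4 12:4 24:8  a_24=24
[q^36] φ(36)=12,φ(18)=6,φ(12)=4,φ(9)=6,φ(6)=2,φ(4)=2,φ(3)=2,φ(2)=1,φ(1)=1 ⇒ 36

4, 24, 36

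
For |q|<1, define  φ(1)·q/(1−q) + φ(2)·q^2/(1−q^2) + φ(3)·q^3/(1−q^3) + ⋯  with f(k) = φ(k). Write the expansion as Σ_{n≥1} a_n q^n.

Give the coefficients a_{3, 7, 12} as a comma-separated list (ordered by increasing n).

n=3: 1·3 3·1  φ→[1+2]=3
n=7: 7·1 1·7  φ→[6+1]=7
q^12  k|12↦φ(k): 12:4 6:2 4:2 3:2 2:1 1:1  a_12=12

3, 7, 12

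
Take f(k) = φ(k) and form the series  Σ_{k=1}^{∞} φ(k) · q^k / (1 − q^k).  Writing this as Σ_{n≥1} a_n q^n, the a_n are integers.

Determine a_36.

n=36: 36·1 18·2 12·3 9·4 6·6 4·9 3·12 2·18 1·36  φ→[12+6+4+6+2+2+2+1+1]=36

a_36 = 36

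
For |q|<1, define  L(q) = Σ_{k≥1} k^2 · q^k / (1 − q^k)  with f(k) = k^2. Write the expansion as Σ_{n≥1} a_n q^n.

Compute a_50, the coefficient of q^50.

a_50 = 3255

d|50:{1,2,5,10,25,50}  Σf=1+4+25+100+625+2500=3255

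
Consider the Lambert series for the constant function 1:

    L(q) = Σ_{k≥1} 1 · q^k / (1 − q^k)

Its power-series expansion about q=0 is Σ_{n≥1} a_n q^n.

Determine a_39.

a_39 = 4

[q^39] f(1)=1,f(3)=1,f(13)=1,f(39)=1 ⇒ 4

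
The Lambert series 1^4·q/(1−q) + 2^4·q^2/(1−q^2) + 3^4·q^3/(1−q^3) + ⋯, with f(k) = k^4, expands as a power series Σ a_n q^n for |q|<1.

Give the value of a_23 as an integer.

q^23  k|23↦f(k): 1:1 23:279841  a_23=279842

a_23 = 279842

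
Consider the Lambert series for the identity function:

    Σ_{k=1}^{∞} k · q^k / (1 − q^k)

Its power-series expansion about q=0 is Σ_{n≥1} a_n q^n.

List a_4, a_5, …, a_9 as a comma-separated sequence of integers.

7, 6, 12, 8, 15, 13

q^4  k|4↦f(k): 1:1 2:2 4:4  a_4=7
n=5: 5·1 1·5  f→[5+1]=6
d|6:{1,2,3,6}  Σf=1+2+3+6=12
[q^7] f(1)=1,f(7)=7 ⇒ 8
q^8  k|8↦f(k): 1:1 2:2 4:4 8:8  a_8=15
n=9: 1·9 3·3 9·1  f→[1+3+9]=13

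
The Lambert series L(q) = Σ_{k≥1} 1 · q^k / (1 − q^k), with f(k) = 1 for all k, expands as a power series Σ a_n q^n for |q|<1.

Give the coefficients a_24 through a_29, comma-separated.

8, 3, 4, 4, 6, 2

[q^24] f(24)=1,f(12)=1,f(8)=1,f(6)=1,f(4)=1,f(3)=1,f(2)=1,f(1)=1 ⇒ 8
n=25: 1·25 5·5 25·1  f→[1+1+1]=3
q^26  k|26↦f(k): 26:1 13:1 2:1 1:1  a_26=4
q^27  k|27↦f(k): 1:1 3:1 9:1 27:1  a_27=4
d|28:{28,14,7,4,2,1}  Σf=1+1+1+1+1+1=6
d|29:{29,1}  Σf=1+1=2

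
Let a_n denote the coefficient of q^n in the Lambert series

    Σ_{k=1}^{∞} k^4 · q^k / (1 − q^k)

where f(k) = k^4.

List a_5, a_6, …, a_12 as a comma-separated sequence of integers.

q^5  k|5↦f(k): 1:1 5:625  a_5=626
q^6  k|6↦f(k): 1:1 2:16 3:81 6:1296  a_6=1394
n=7: 7·1 1·7  f→[2401+1]=2402
n=8: 1·8 2·4 4·2 8·1  f→[1+16+256+4096]=4369
d|9:{1,3,9}  Σf=1+81+6561=6643
q^10  k|10↦f(k): 10:10000 5:625 2:16 1:1  a_10=10642
q^11  k|11↦f(k): 1:1 11:14641  a_11=14642
[q^12] f(12)=20736,f(6)=1296,f(4)=256,f(3)=81,f(2)=16,f(1)=1 ⇒ 22386

626, 1394, 2402, 4369, 6643, 10642, 14642, 22386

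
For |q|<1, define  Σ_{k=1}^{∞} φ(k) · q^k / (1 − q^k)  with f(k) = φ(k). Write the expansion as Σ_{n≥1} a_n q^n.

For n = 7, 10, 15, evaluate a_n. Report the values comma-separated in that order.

[q^7] φ(1)=1,φ(7)=6 ⇒ 7
n=10: 1·10 2·5 5·2 10·1  φ→[1+1+4+4]=10
n=15: 15·1 5·3 3·5 1·15  φ→[8+4+2+1]=15

7, 10, 15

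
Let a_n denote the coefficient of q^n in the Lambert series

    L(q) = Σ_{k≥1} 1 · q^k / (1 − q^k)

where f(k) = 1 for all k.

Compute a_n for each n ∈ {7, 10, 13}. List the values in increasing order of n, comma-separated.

d|7:{1,7}  Σf=1+1=2
n=10: 10·1 5·2 2·5 1·10  f→[1+1+1+1]=4
q^13  k|13↦f(k): 13:1 1:1  a_13=2

2, 4, 2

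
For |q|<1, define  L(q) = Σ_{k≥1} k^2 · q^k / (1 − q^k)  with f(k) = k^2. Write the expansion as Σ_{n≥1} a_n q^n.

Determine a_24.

n=24: 24·1 12·2 8·3 6·4 4·6 3·8 2·12 1·24  f→[576+144+64+36+16+9+4+1]=850

a_24 = 850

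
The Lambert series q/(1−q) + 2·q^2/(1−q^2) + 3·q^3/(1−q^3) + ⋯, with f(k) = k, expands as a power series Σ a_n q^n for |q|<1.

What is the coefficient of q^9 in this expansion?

a_9 = 13

[q^9] f(9)=9,f(3)=3,f(1)=1 ⇒ 13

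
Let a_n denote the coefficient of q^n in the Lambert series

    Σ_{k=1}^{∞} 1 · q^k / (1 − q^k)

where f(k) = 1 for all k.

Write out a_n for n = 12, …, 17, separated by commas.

d|12:{12,6,4,3,2,1}  Σf=1+1+1+1+1+1=6
[q^13] f(13)=1,f(1)=1 ⇒ 2
n=14: 1·14 2·7 7·2 14·1  f→[1+1+1+1]=4
n=15: 1·15 3·5 5·3 15·1  f→[1+1+1+1]=4
n=16: 16·1 8·2 4·4 2·8 1·16  f→[1+1+1+1+1]=5
[q^17] f(1)=1,f(17)=1 ⇒ 2

6, 2, 4, 4, 5, 2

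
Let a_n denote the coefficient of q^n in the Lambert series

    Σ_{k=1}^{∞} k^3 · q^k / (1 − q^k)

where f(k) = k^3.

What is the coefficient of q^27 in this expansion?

n=27: 27·1 9·3 3·9 1·27  f→[19683+729+27+1]=20440

a_27 = 20440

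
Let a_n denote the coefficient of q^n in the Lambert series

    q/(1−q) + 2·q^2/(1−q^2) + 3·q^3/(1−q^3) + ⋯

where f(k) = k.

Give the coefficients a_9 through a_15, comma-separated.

13, 18, 12, 28, 14, 24, 24

[q^9] f(1)=1,f(3)=3,f(9)=9 ⇒ 13
d|10:{10,5,2,1}  Σf=10+5+2+1=18
[q^11] f(11)=11,f(1)=1 ⇒ 12
[q^12] f(1)=1,f(2)=2,f(3)=3,f(4)=4,f(6)=6,f(12)=12 ⇒ 28
n=13: 13·1 1·13  f→[13+1]=14
q^14  k|14↦f(k): 1:1 2:2 7:7 14:14  a_14=24
d|15:{15,5,3,1}  Σf=15+5+3+1=24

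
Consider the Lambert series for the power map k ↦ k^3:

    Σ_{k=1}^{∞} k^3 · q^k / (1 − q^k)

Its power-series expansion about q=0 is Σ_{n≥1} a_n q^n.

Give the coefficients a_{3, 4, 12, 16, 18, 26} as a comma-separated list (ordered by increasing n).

[q^3] f(1)=1,f(3)=27 ⇒ 28
d|4:{4,2,1}  Σf=64+8+1=73
[q^12] f(12)=1728,f(6)=216,f(4)=64,f(3)=27,f(2)=8,f(1)=1 ⇒ 2044
d|16:{1,2,4,8,16}  Σf=1+8+64+512+4096=4681
[q^18] f(1)=1,f(2)=8,f(3)=27,f(6)=216,f(9)=729,f(18)=5832 ⇒ 6813
n=26: 26·1 13·2 2·13 1·26  f→[17576+2197+8+1]=19782

28, 73, 2044, 4681, 6813, 19782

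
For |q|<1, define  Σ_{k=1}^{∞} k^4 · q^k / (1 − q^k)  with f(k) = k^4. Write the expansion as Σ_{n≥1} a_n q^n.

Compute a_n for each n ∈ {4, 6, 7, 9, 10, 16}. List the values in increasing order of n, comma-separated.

273, 1394, 2402, 6643, 10642, 69905

[q^4] f(4)=256,f(2)=16,f(1)=1 ⇒ 273
q^6  k|6↦f(k): 1:1 2:16 3:81 6:1296  a_6=1394
[q^7] f(1)=1,f(7)=2401 ⇒ 2402
n=9: 9·1 3·3 1·9  f→[6561+81+1]=6643
d|10:{10,5,2,1}  Σf=10000+625+16+1=10642
n=16: 1·16 2·8 4·4 8·2 16·1  f→[1+16+256+4096+65536]=69905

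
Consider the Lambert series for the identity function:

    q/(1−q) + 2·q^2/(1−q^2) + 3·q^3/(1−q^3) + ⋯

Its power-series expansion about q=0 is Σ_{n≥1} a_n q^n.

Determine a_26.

a_26 = 42

d|26:{26,13,2,1}  Σf=26+13+2+1=42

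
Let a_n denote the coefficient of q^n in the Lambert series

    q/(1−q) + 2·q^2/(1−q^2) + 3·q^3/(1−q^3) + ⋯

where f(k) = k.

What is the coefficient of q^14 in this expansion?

q^14  k|14↦f(k): 1:1 2:2 7:7 14:14  a_14=24

a_14 = 24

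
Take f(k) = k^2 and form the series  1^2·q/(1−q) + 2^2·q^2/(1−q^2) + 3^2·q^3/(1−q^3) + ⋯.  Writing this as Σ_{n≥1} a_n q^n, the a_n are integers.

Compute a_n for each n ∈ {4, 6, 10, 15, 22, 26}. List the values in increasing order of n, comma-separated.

d|4:{4,2,1}  Σf=16+4+1=21
q^6  k|6↦f(k): 6:36 3:9 2:4 1:1  a_6=50
d|10:{10,5,2,1}  Σf=100+25+4+1=130
q^15  k|15↦f(k): 15:225 5:25 3:9 1:1  a_15=260
d|22:{22,11,2,1}  Σf=484+121+4+1=610
q^26  k|26↦f(k): 1:1 2:4 13:169 26:676  a_26=850

21, 50, 130, 260, 610, 850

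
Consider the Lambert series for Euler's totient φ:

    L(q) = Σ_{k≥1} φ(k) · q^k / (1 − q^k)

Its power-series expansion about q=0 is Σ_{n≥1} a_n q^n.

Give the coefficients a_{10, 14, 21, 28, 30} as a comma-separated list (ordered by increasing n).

d|10:{1,2,5,10}  Σφ=1+1+4+4=10
q^14  k|14↦φ(k): 14:6 7:6 2:1 1:1  a_14=14
q^21  k|21↦φ(k): 21:12 7:6 3:2 1:1  a_21=21
n=28: 28·1 14·2 7·4 4·7 2·14 1·28  φ→[12+6+6+2+1+1]=28
n=30: 30·1 15·2 10·3 6·5 5·6 3·10 2·15 1·30  φ→[8+8+4+2+4+2+1+1]=30

10, 14, 21, 28, 30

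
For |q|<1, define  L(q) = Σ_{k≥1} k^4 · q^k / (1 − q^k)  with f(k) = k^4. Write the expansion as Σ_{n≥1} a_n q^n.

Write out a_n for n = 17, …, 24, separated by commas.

q^17  k|17↦f(k): 1:1 17:83521  a_17=83522
d|18:{1,2,3,6,9,18}  Σf=1+16+81+1296+6561+104976=112931
q^19  k|19↦f(k): 19:130321 1:1  a_19=130322
n=20: 20·1 10·2 5·4 4·5 2·10 1·20  f→[160000+10000+625+256+16+1]=170898
[q^21] f(21)=194481,f(7)=2401,f(3)=81,f(1)=1 ⇒ 196964
n=22: 22·1 11·2 2·11 1·22  f→[234256+14641+16+1]=248914
[q^23] f(23)=279841,f(1)=1 ⇒ 279842
d|24:{1,2,3,4,6,8,12,24}  Σf=1+16+81+256+1296+4096+20736+331776=358258

83522, 112931, 130322, 170898, 196964, 248914, 279842, 358258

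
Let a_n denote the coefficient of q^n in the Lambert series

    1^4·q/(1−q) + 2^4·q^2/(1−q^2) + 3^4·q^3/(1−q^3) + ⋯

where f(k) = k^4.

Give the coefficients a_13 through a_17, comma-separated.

d|13:{13,1}  Σf=28561+1=28562
d|14:{1,2,7,14}  Σf=1+16+2401+38416=40834
[q^15] f(15)=50625,f(5)=625,f(3)=81,f(1)=1 ⇒ 51332
q^16  k|16↦f(k): 1:1 2:16 4:256 8:4096 16:65536  a_16=69905
d|17:{1,17}  Σf=1+83521=83522

28562, 40834, 51332, 69905, 83522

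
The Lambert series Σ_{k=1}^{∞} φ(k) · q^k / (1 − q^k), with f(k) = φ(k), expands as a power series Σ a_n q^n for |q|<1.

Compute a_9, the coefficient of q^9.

q^9  k|9↦φ(k): 1:1 3:2 9:6  a_9=9

a_9 = 9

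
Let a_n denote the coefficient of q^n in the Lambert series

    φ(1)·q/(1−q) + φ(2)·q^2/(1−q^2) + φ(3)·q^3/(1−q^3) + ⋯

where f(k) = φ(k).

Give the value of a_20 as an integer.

q^20  k|20↦φ(k): 1:1 2:1 4:2 5:4 10:4 20:8  a_20=20

a_20 = 20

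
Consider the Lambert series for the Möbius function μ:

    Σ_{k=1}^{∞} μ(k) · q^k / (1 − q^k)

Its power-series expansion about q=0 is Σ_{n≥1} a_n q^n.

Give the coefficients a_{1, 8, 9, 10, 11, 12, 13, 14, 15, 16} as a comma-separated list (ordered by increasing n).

1, 0, 0, 0, 0, 0, 0, 0, 0, 0

[q^1] μ(1)=1 ⇒ 1
n=8: 1·8 2·4 4·2 8·1  μ→[1+(-1)+0+0]=0
n=9: 1·9 3·3 9·1  μ→[1+(-1)+0]=0
n=10: 1·10 2·5 5·2 10·1  μ→[1+(-1)+(-1)+1]=0
n=11: 1·11 11·1  μ→[1+(-1)]=0
[q^12] μ(12)=0,μ(6)=1,μ(4)=0,μ(3)=-1,μ(2)=-1,μ(1)=1 ⇒ 0
[q^13] μ(13)=-1,μ(1)=1 ⇒ 0
[q^14] μ(14)=1,μ(7)=-1,μ(2)=-1,μ(1)=1 ⇒ 0
d|15:{1,3,5,15}  Σμ=1+(-1)+(-1)+1=0
[q^16] μ(16)=0,μ(8)=0,μ(4)=0,μ(2)=-1,μ(1)=1 ⇒ 0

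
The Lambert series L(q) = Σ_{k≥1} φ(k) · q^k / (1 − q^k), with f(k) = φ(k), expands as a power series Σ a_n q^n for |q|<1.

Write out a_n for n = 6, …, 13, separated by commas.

q^6  k|6↦φ(k): 6:2 3:2 2:1 1:1  a_6=6
q^7  k|7↦φ(k): 7:6 1:1  a_7=7
q^8  k|8↦φ(k): 8:4 4:2 2:1 1:1  a_8=8
[q^9] φ(9)=6,φ(3)=2,φ(1)=1 ⇒ 9
q^10  k|10↦φ(k): 10:4 5:4 2:1 1:1  a_10=10
[q^11] φ(1)=1,φ(11)=10 ⇒ 11
q^12  k|12↦φ(k): 1:1 2:1 3:2 4:2 6:2 12:4  a_12=12
q^13  k|13↦φ(k): 13:12 1:1  a_13=13

6, 7, 8, 9, 10, 11, 12, 13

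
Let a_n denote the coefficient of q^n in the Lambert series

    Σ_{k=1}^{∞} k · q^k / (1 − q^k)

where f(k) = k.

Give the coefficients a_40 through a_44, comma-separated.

d|40:{40,20,10,8,5,4,2,1}  Σf=40+20+10+8+5+4+2+1=90
[q^41] f(41)=41,f(1)=1 ⇒ 42
[q^42] f(1)=1,f(2)=2,f(3)=3,f(6)=6,f(7)=7,f(14)=14,f(21)=21,f(42)=42 ⇒ 96
[q^43] f(43)=43,f(1)=1 ⇒ 44
d|44:{44,22,11,4,2,1}  Σf=44+22+11+4+2+1=84

90, 42, 96, 44, 84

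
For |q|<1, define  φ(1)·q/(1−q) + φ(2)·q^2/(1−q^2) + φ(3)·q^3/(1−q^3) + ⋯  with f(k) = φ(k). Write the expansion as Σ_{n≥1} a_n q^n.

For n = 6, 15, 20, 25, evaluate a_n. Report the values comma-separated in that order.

n=6: 1·6 2·3 3·2 6·1  φ→[1+1+2+2]=6
n=15: 15·1 5·3 3·5 1·15  φ→[8+4+2+1]=15
[q^20] φ(20)=8,φ(10)=4,φ(5)=4,φ(4)=2,φ(2)=1,φ(1)=1 ⇒ 20
n=25: 25·1 5·5 1·25  φ→[20+4+1]=25

6, 15, 20, 25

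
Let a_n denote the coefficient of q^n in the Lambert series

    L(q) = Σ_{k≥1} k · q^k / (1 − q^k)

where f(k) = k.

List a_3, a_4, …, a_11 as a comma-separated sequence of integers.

4, 7, 6, 12, 8, 15, 13, 18, 12

q^3  k|3↦f(k): 3:3 1:1  a_3=4
d|4:{4,2,1}  Σf=4+2+1=7
d|5:{1,5}  Σf=1+5=6
[q^6] f(6)=6,f(3)=3,f(2)=2,f(1)=1 ⇒ 12
n=7: 1·7 7·1  f→[1+7]=8
n=8: 8·1 4·2 2·4 1·8  f→[8+4+2+1]=15
d|9:{1,3,9}  Σf=1+3+9=13
d|10:{10,5,2,1}  Σf=10+5+2+1=18
d|11:{11,1}  Σf=11+1=12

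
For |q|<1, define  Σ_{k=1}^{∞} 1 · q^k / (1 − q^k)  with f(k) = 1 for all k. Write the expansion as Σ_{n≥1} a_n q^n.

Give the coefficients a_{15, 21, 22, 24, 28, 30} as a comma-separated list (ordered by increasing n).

4, 4, 4, 8, 6, 8

d|15:{1,3,5,15}  Σf=1+1+1+1=4
q^21  k|21↦f(k): 1:1 3:1 7:1 21:1  a_21=4
[q^22] f(22)=1,f(11)=1,f(2)=1,f(1)=1 ⇒ 4
n=24: 1·24 2·12 3·8 4·6 6·4 8·3 12·2 24·1  f→[1+1+1+1+1+1+1+1]=8
q^28  k|28↦f(k): 1:1 2:1 4:1 7:1 14:1 28:1  a_28=6
d|30:{30,15,10,6,5,3,2,1}  Σf=1+1+1+1+1+1+1+1=8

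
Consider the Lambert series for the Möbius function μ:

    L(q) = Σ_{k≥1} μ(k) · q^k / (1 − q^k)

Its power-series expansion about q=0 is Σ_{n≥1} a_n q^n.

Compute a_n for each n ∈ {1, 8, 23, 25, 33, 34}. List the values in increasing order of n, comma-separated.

1, 0, 0, 0, 0, 0

q^1  k|1↦μ(k): 1:1  a_1=1
[q^8] μ(8)=0,μ(4)=0,μ(2)=-1,μ(1)=1 ⇒ 0
d|23:{1,23}  Σμ=1+(-1)=0
q^25  k|25↦μ(k): 1:1 5:-1 25:0  a_25=0
n=33: 1·33 3·11 11·3 33·1  μ→[1+(-1)+(-1)+1]=0
n=34: 1·34 2·17 17·2 34·1  μ→[1+(-1)+(-1)+1]=0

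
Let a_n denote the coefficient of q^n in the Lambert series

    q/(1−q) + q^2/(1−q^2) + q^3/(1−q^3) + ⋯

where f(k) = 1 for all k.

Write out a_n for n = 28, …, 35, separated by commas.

[q^28] f(28)=1,f(14)=1,f(7)=1,f(4)=1,f(2)=1,f(1)=1 ⇒ 6
[q^29] f(29)=1,f(1)=1 ⇒ 2
d|30:{1,2,3,5,6,10,15,30}  Σf=1+1+1+1+1+1+1+1=8
q^31  k|31↦f(k): 1:1 31:1  a_31=2
[q^32] f(32)=1,f(16)=1,f(8)=1,f(4)=1,f(2)=1,f(1)=1 ⇒ 6
d|33:{33,11,3,1}  Σf=1+1+1+1=4
n=34: 34·1 17·2 2·17 1·34  f→[1+1+1+1]=4
d|35:{1,5,7,35}  Σf=1+1+1+1=4

6, 2, 8, 2, 6, 4, 4, 4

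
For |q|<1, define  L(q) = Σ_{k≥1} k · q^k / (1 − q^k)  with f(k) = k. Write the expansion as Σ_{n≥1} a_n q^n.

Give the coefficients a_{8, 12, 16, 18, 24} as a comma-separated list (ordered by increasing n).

15, 28, 31, 39, 60

n=8: 8·1 4·2 2·4 1·8  f→[8+4+2+1]=15
n=12: 12·1 6·2 4·3 3·4 2·6 1·12  f→[12+6+4+3+2+1]=28
[q^16] f(16)=16,f(8)=8,f(4)=4,f(2)=2,f(1)=1 ⇒ 31
d|18:{18,9,6,3,2,1}  Σf=18+9+6+3+2+1=39
n=24: 24·1 12·2 8·3 6·4 4·6 3·8 2·12 1·24  f→[24+12+8+6+4+3+2+1]=60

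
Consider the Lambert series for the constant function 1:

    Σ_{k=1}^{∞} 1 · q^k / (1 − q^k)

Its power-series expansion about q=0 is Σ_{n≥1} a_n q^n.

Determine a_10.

d|10:{10,5,2,1}  Σf=1+1+1+1=4

a_10 = 4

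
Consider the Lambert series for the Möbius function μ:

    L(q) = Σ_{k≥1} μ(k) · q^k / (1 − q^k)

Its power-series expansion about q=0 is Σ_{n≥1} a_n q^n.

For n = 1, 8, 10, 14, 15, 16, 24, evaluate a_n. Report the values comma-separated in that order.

q^1  k|1↦μ(k): 1:1  a_1=1
n=8: 1·8 2·4 4·2 8·1  μ→[1+(-1)+0+0]=0
q^10  k|10↦μ(k): 10:1 5:-1 2:-1 1:1  a_10=0
d|14:{14,7,2,1}  Σμ=1+(-1)+(-1)+1=0
q^15  k|15↦μ(k): 1:1 3:-1 5:-1 15:1  a_15=0
[q^16] μ(1)=1,μ(2)=-1,μ(4)=0,μ(8)=0,μ(16)=0 ⇒ 0
q^24  k|24↦μ(k): 24:0 12:0 8:0 6:1 4:0 3:-1 2:-1 1:1  a_24=0

1, 0, 0, 0, 0, 0, 0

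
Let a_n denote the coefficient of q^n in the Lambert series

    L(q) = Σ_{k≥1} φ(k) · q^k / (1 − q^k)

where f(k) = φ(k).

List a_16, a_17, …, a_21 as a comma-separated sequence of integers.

d|16:{1,2,4,8,16}  Σφ=1+1+2+4+8=16
d|17:{17,1}  Σφ=16+1=17
q^18  k|18↦φ(k): 1:1 2:1 3:2 6:2 9:6 18:6  a_18=18
q^19  k|19↦φ(k): 1:1 19:18  a_19=19
d|20:{1,2,4,5,10,20}  Σφ=1+1+2+4+4+8=20
q^21  k|21↦φ(k): 21:12 7:6 3:2 1:1  a_21=21

16, 17, 18, 19, 20, 21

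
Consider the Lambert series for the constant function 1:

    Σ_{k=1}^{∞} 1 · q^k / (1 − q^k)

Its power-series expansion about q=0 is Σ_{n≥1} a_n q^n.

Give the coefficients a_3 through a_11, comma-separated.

2, 3, 2, 4, 2, 4, 3, 4, 2

d|3:{1,3}  Σf=1+1=2
[q^4] f(1)=1,f(2)=1,f(4)=1 ⇒ 3
q^5  k|5↦f(k): 1:1 5:1  a_5=2
[q^6] f(6)=1,f(3)=1,f(2)=1,f(1)=1 ⇒ 4
q^7  k|7↦f(k): 7:1 1:1  a_7=2
n=8: 8·1 4·2 2·4 1·8  f→[1+1+1+1]=4
n=9: 1·9 3·3 9·1  f→[1+1+1]=3
n=10: 10·1 5·2 2·5 1·10  f→[1+1+1+1]=4
[q^11] f(11)=1,f(1)=1 ⇒ 2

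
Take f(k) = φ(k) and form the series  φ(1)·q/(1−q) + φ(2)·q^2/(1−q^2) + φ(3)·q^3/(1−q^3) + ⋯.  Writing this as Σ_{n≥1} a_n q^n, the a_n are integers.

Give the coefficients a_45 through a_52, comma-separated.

d|45:{1,3,5,9,15,45}  Σφ=1+2+4+6+8+24=45
[q^46] φ(1)=1,φ(2)=1,φ(23)=22,φ(46)=22 ⇒ 46
[q^47] φ(1)=1,φ(47)=46 ⇒ 47
[q^48] φ(1)=1,φ(2)=1,φ(3)=2,φ(4)=2,φ(6)=2,φ(8)=4,φ(12)=4,φ(16)=8,φ(24)=8,φ(48)=16 ⇒ 48
q^49  k|49↦φ(k): 49:42 7:6 1:1  a_49=49
n=50: 50·1 25·2 10·5 5·10 2·25 1·50  φ→[20+20+4+4+1+1]=50
d|51:{51,17,3,1}  Σφ=32+16+2+1=51
d|52:{52,26,13,4,2,1}  Σφ=24+12+12+2+1+1=52

45, 46, 47, 48, 49, 50, 51, 52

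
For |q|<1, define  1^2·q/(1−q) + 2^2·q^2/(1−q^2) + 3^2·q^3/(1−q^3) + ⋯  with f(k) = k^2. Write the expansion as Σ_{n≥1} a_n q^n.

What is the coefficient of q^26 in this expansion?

a_26 = 850

n=26: 26·1 13·2 2·13 1·26  f→[676+169+4+1]=850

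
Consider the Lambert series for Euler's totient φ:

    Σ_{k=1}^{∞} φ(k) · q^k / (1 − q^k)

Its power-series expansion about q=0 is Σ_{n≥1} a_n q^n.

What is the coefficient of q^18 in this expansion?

[q^18] φ(18)=6,φ(9)=6,φ(6)=2,φ(3)=2,φ(2)=1,φ(1)=1 ⇒ 18

a_18 = 18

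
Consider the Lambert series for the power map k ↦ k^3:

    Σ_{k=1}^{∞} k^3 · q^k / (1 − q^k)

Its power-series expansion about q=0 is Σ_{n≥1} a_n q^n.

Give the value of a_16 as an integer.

a_16 = 4681

n=16: 16·1 8·2 4·4 2·8 1·16  f→[4096+512+64+8+1]=4681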